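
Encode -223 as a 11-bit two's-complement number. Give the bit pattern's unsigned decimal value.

1825

223 in 11 bits: 00011011111
Invert: 11100100000
Add 1:  11100100001 = 1825
(Check: 2^11 - 223 = 2048 - 223 = 1825.)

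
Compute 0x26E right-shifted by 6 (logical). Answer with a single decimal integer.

0x26E = 1001101110
shift right by 6 → 0000001001 = 9
(equivalently, floor(622 / 64))

9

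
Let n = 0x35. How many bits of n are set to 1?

0x35 = 110101
Count the 1s: 1 + 1 + 1 + 1 = 4

4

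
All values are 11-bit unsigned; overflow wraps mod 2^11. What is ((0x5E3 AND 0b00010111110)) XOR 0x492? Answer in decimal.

1072

0x5E3 = 10111100011
0b00010111110 = 00010111110
→ AND → 00010100010 = 162
0x492 = 10010010010
→ XOR → 10000110000 = 1072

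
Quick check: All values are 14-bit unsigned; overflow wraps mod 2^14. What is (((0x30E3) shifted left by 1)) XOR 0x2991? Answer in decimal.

2135

0x30E3 = 11000011100011
→ shifted left by 1 (mod 2^14) → 10000111000110 = 8646
0x2991 = 10100110010001
→ XOR → 00100001010111 = 2135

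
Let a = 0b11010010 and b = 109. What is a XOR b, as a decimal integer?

a = 11010010
109 = 01101101
XOR → 10111111 = 191

191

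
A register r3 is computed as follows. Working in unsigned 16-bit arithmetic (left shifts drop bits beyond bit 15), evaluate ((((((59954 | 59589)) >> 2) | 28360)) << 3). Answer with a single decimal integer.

59954 = 1110101000110010
59589 = 1110100011000101
→ | → 1110101011110111 = 60151
→ >> 2 → 0011101010111101 = 15037
28360 = 0110111011001000
→ | → 0111111011111101 = 32509
→ << 3 (mod 2^16) → 1111011111101000 = 63464

63464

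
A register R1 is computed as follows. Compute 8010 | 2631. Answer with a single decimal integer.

8010 = 1111101001010
2631 = 0101001000111
 OR → 1111101001111 = 8015

8015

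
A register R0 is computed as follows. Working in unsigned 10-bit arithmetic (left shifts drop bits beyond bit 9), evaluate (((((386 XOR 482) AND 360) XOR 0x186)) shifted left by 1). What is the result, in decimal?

386 = 0110000010
482 = 0111100010
→ XOR → 0001100000 = 96
360 = 0101101000
→ AND → 0001100000 = 96
0x186 = 0110000110
→ XOR → 0111100110 = 486
→ shifted left by 1 (mod 2^10) → 1111001100 = 972

972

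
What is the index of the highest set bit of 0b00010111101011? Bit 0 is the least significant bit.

10

0b00010111101011 = 10111101011
The topmost 1 is at position 10 (since 2^10 = 1024 ≤ 1515 < 2048).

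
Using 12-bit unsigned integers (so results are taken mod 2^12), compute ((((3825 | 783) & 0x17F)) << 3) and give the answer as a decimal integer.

3064

3825 = 111011110001
783 = 001100001111
→ | → 111111111111 = 4095
0x17F = 000101111111
→ & → 000101111111 = 383
→ << 3 (mod 2^12) → 101111111000 = 3064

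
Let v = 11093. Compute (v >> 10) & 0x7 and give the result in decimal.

2

v = 010101101010101
Shift right by 10: 01010
Mask low 3 bits: 010 = 2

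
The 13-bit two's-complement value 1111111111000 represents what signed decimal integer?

pattern = 1111111111000 (MSB is 1 ⇒ negative)
Invert: 0000000000111, add 1 → 0000000001000 = 8, so the value is -8.
(Equivalently: 8184 - 2^13 = 8184 - 8192 = -8.)

-8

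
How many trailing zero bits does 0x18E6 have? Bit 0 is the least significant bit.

1

0x18E6 = 1100011100110
Trailing zeros: 1, so the lowest set bit is bit 1 (value 2).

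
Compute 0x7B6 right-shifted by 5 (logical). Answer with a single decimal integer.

0x7B6 = 11110110110
shift right by 5 → 00000111101 = 61
(equivalently, floor(1974 / 32))

61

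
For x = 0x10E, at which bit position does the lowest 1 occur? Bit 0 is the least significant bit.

1

0x10E = 100001110
Trailing zeros: 1, so the lowest set bit is bit 1 (value 2).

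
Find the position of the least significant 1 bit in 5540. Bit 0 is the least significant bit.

5540 = 1010110100100
Trailing zeros: 2, so the lowest set bit is bit 2 (value 4).

2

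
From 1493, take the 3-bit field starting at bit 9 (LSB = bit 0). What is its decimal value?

2

v = 010111010101
Shift right by 9: 010
Mask low 3 bits: 010 = 2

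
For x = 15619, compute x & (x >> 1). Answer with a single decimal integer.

7169

x = 11110100000011 = 15619
x>>1 = 01111010000001
AND  = 01110000000001 = 7169
(x & (x >> 1) has a 1 wherever x has two consecutive 1 bits.)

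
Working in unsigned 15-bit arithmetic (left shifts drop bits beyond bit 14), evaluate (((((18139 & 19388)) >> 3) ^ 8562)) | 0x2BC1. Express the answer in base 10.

11233

18139 = 100011011011011
19388 = 100101110111100
→ & → 100001010011000 = 17048
→ >> 3 → 000100001010011 = 2131
8562 = 010000101110010
→ ^ → 010100100100001 = 10529
0x2BC1 = 010101111000001
→ | → 010101111100001 = 11233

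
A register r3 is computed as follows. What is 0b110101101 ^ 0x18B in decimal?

38

a = 110101101
0x18B = 110001011
XOR → 000100110 = 38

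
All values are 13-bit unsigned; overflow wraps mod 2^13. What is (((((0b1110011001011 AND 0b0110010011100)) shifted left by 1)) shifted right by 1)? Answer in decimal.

0b1110011001011 = 1110011001011
0b0110010011100 = 0110010011100
→ AND → 0110010001000 = 3208
→ shifted left by 1 (mod 2^13) → 1100100010000 = 6416
→ shifted right by 1 → 0110010001000 = 3208

3208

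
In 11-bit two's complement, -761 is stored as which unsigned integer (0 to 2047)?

1287

761 in 11 bits: 01011111001
Invert: 10100000110
Add 1:  10100000111 = 1287
(Check: 2^11 - 761 = 2048 - 761 = 1287.)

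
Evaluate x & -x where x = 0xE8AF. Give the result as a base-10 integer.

1

x = 1110100010101111 = 59567
-x (two's complement) = …0001011101010001
AND   = 0000000000000001 = 1
(x & -x isolates the lowest set bit of x.)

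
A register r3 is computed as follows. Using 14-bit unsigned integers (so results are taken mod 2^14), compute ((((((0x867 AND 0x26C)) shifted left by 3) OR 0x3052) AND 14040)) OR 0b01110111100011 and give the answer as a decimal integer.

0x867 = 00100001100111
0x26C = 00001001101100
→ AND → 00000001100100 = 100
→ shifted left by 3 (mod 2^14) → 00001100100000 = 800
0x3052 = 11000001010010
→ OR → 11001101110010 = 13170
14040 = 11011011011000
→ AND → 11001001010000 = 12880
0b01110111100011 = 01110111100011
→ OR → 11111111110011 = 16371

16371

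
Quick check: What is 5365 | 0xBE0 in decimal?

8181

5365 = 1010011110101
0xBE0 = 0101111100000
 OR → 1111111110101 = 8181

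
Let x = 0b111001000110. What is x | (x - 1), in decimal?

x = 111001000110 = 3654
x - 1 = 111001000101
OR    = 111001000111 = 3655
(x | (x - 1) sets all bits below the lowest set bit.)

3655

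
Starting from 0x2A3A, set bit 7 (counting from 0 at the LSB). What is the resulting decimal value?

x = 010101000111010
bit 7 is currently 0; set it via x | (1 << 7) = x | 128
→ 010101010111010 = 10938

10938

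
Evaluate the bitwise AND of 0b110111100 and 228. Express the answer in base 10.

164

a = 110111100
228 = 011100100
AND → 010100100 = 164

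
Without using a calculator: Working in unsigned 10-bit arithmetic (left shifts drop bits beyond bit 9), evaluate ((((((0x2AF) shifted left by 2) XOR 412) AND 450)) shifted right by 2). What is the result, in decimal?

64

0x2AF = 1010101111
→ shifted left by 2 (mod 2^10) → 1010111100 = 700
412 = 0110011100
→ XOR → 1100100000 = 800
450 = 0111000010
→ AND → 0100000000 = 256
→ shifted right by 2 → 0001000000 = 64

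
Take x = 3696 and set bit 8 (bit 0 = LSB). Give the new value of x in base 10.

3952

x = 00111001110000
bit 8 is currently 0; set it via x | (1 << 8) = x | 256
→ 00111101110000 = 3952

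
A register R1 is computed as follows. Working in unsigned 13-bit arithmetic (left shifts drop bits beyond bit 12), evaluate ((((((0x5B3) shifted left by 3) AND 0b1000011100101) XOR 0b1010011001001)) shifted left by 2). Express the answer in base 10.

0x5B3 = 0010110110011
→ shifted left by 3 (mod 2^13) → 0110110011000 = 3480
0b1000011100101 = 1000011100101
→ AND → 0000010000000 = 128
0b1010011001001 = 1010011001001
→ XOR → 1010001001001 = 5193
→ shifted left by 2 (mod 2^13) → 1000100100100 = 4388

4388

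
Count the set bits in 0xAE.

0xAE = 10101110
Count the 1s: 1 + 1 + 1 + 1 + 1 = 5

5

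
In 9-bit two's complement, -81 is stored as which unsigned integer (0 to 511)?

81 in 9 bits: 001010001
Invert: 110101110
Add 1:  110101111 = 431
(Check: 2^9 - 81 = 512 - 81 = 431.)

431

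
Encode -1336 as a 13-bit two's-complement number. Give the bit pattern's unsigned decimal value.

1336 in 13 bits: 0010100111000
Invert: 1101011000111
Add 1:  1101011001000 = 6856
(Check: 2^13 - 1336 = 8192 - 1336 = 6856.)

6856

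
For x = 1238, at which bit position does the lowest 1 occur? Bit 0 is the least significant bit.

1238 = 10011010110
Trailing zeros: 1, so the lowest set bit is bit 1 (value 2).

1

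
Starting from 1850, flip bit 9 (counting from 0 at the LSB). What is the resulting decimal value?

x = 011100111010
bit 9 is currently 1; toggle it via x ^ (1 << 9) = x ^ 512
→ 010100111010 = 1338

1338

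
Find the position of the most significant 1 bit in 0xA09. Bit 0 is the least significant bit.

11

0xA09 = 101000001001
The topmost 1 is at position 11 (since 2^11 = 2048 ≤ 2569 < 4096).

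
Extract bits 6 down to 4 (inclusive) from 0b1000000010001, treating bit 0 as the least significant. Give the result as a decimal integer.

v = 1000000010001
Shift right by 4: 100000001
Mask low 3 bits: 001 = 1

1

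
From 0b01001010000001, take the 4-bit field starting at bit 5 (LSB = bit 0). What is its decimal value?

4

v = 01001010000001
Shift right by 5: 010010100
Mask low 4 bits: 0100 = 4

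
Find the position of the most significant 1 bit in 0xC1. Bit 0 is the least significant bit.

0xC1 = 11000001
The topmost 1 is at position 7 (since 2^7 = 128 ≤ 193 < 256).

7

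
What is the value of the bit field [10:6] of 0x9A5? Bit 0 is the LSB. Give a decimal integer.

6

v = 100110100101
Shift right by 6: 100110
Mask low 5 bits: 00110 = 6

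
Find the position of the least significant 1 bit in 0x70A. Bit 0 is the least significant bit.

0x70A = 11100001010
Trailing zeros: 1, so the lowest set bit is bit 1 (value 2).

1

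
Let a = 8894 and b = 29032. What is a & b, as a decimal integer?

8232

8894 = 010001010111110
29032 = 111000101101000
AND → 010000000101000 = 8232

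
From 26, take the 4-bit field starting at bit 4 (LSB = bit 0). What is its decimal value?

1

v = 00011010
Shift right by 4: 0001
Mask low 4 bits: 0001 = 1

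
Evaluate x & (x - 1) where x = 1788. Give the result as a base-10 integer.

1784

x = 11011111100 = 1788
x - 1 = 11011111011
AND   = 11011111000 = 1784
(x & (x - 1) clears the lowest set bit of x.)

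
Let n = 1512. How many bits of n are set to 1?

1512 = 10111101000
Count the 1s: 1 + 1 + 1 + 1 + 1 + 1 = 6

6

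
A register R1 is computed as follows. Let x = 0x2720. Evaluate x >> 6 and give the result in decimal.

156

0x2720 = 10011100100000
shift right by 6 → 00000010011100 = 156
(equivalently, floor(10016 / 64))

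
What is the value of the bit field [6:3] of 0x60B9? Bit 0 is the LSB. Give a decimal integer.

7

v = 110000010111001
Shift right by 3: 110000010111
Mask low 4 bits: 0111 = 7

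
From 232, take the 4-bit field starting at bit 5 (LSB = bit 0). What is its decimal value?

7

v = 011101000
Shift right by 5: 0111
Mask low 4 bits: 0111 = 7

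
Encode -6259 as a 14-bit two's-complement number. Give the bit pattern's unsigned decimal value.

6259 in 14 bits: 01100001110011
Invert: 10011110001100
Add 1:  10011110001101 = 10125
(Check: 2^14 - 6259 = 16384 - 6259 = 10125.)

10125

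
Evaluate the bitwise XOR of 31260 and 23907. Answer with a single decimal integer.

10111

31260 = 111101000011100
23907 = 101110101100011
XOR → 010011101111111 = 10111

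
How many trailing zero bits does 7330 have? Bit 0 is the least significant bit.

1

7330 = 1110010100010
Trailing zeros: 1, so the lowest set bit is bit 1 (value 2).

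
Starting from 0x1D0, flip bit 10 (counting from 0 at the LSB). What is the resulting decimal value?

x = 00111010000
bit 10 is currently 0; toggle it via x ^ (1 << 10) = x ^ 1024
→ 10111010000 = 1488

1488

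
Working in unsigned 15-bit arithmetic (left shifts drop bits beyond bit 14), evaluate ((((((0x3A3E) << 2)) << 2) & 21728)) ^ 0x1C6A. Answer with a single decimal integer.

7306

0x3A3E = 011101000111110
→ << 2 (mod 2^15) → 110100011111000 = 26872
→ << 2 (mod 2^15) → 010001111100000 = 9184
21728 = 101010011100000
→ & → 000000011100000 = 224
0x1C6A = 001110001101010
→ ^ → 001110010001010 = 7306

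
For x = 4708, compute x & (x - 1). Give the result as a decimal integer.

x = 1001001100100 = 4708
x - 1 = 1001001100011
AND   = 1001001100000 = 4704
(x & (x - 1) clears the lowest set bit of x.)

4704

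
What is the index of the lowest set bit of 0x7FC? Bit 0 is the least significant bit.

0x7FC = 11111111100
Trailing zeros: 2, so the lowest set bit is bit 2 (value 4).

2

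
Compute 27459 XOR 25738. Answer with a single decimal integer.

4041

27459 = 110101101000011
25738 = 110010010001010
XOR → 000111111001001 = 4041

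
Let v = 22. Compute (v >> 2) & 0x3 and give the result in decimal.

v = 0000000010110
Shift right by 2: 00000000101
Mask low 2 bits: 01 = 1

1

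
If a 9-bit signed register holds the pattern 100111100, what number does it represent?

-196

pattern = 100111100 (MSB is 1 ⇒ negative)
Invert: 011000011, add 1 → 011000100 = 196, so the value is -196.
(Equivalently: 316 - 2^9 = 316 - 512 = -196.)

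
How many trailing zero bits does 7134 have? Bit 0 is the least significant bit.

1

7134 = 1101111011110
Trailing zeros: 1, so the lowest set bit is bit 1 (value 2).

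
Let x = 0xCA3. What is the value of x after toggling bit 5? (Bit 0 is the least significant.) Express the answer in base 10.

3203

x = 110010100011
bit 5 is currently 1; toggle it via x ^ (1 << 5) = x ^ 32
→ 110010000011 = 3203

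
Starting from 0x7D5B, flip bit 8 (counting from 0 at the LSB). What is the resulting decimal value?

31835

x = 0111110101011011
bit 8 is currently 1; toggle it via x ^ (1 << 8) = x ^ 256
→ 0111110001011011 = 31835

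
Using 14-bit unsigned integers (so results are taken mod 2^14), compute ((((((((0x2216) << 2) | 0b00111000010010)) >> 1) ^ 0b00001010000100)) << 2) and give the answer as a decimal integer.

5796

0x2216 = 10001000010110
→ << 2 (mod 2^14) → 00100001011000 = 2136
0b00111000010010 = 00111000010010
→ | → 00111001011010 = 3674
→ >> 1 → 00011100101101 = 1837
0b00001010000100 = 00001010000100
→ ^ → 00010110101001 = 1449
→ << 2 (mod 2^14) → 01011010100100 = 5796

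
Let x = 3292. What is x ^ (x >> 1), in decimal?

2738

x = 110011011100 = 3292
x>>1 = 011001101110
XOR  = 101010110010 = 2738
(x ^ (x >> 1) gives the standard binary-reflected Gray code of x.)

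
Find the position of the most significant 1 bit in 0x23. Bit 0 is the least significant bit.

0x23 = 100011
The topmost 1 is at position 5 (since 2^5 = 32 ≤ 35 < 64).

5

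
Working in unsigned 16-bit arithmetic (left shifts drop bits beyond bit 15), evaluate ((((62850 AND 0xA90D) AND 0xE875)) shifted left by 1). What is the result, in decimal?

62850 = 1111010110000010
0xA90D = 1010100100001101
→ AND → 1010000100000000 = 41216
0xE875 = 1110100001110101
→ AND → 1010000000000000 = 40960
→ shifted left by 1 (mod 2^16) → 0100000000000000 = 16384

16384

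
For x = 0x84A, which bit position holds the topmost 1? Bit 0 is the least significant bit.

0x84A = 100001001010
The topmost 1 is at position 11 (since 2^11 = 2048 ≤ 2122 < 4096).

11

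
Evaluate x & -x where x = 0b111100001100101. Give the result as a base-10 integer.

x = 111100001100101 = 30821
-x (two's complement) = …000011110011011
AND   = 000000000000001 = 1
(x & -x isolates the lowest set bit of x.)

1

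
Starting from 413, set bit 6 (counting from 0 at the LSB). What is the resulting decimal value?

x = 110011101
bit 6 is currently 0; set it via x | (1 << 6) = x | 64
→ 111011101 = 477

477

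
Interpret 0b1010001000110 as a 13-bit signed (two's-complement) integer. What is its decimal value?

-3002

pattern = 1010001000110 (MSB is 1 ⇒ negative)
Invert: 0101110111001, add 1 → 0101110111010 = 3002, so the value is -3002.
(Equivalently: 5190 - 2^13 = 5190 - 8192 = -3002.)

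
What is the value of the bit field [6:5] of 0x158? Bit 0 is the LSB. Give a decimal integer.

2

v = 101011000
Shift right by 5: 1010
Mask low 2 bits: 10 = 2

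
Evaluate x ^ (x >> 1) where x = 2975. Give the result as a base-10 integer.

x = 101110011111 = 2975
x>>1 = 010111001111
XOR  = 111001010000 = 3664
(x ^ (x >> 1) gives the standard binary-reflected Gray code of x.)

3664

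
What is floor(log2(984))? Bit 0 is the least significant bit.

9

984 = 1111011000
The topmost 1 is at position 9 (since 2^9 = 512 ≤ 984 < 1024).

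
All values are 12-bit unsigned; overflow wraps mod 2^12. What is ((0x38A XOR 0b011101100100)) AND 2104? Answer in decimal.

0x38A = 001110001010
0b011101100100 = 011101100100
→ XOR → 010011101110 = 1262
2104 = 100000111000
→ AND → 000000101000 = 40

40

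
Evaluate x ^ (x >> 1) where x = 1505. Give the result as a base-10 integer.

x = 10111100001 = 1505
x>>1 = 01011110000
XOR  = 11100010001 = 1809
(x ^ (x >> 1) gives the standard binary-reflected Gray code of x.)

1809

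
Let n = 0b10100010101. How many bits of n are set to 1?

n = 10100010101
Count the 1s: 1 + 1 + 1 + 1 + 1 = 5

5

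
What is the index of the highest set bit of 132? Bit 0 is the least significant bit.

7

132 = 10000100
The topmost 1 is at position 7 (since 2^7 = 128 ≤ 132 < 256).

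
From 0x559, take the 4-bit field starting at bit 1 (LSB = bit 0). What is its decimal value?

12

v = 0010101011001
Shift right by 1: 001010101100
Mask low 4 bits: 1100 = 12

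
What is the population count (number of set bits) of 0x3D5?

0x3D5 = 1111010101
Count the 1s: 1 + 1 + 1 + 1 + 1 + 1 + 1 = 7

7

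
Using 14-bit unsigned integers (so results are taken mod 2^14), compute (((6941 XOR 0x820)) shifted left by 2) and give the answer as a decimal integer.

3316

6941 = 01101100011101
0x820 = 00100000100000
→ XOR → 01001100111101 = 4925
→ shifted left by 2 (mod 2^14) → 00110011110100 = 3316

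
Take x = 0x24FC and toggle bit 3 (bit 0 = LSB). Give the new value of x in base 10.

x = 10010011111100
bit 3 is currently 1; toggle it via x ^ (1 << 3) = x ^ 8
→ 10010011110100 = 9460

9460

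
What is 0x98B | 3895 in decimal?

0x98B = 100110001011
3895 = 111100110111
 OR → 111110111111 = 4031

4031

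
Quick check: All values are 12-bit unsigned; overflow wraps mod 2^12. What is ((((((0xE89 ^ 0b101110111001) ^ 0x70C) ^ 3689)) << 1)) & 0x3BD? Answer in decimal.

0xE89 = 111010001001
0b101110111001 = 101110111001
→ ^ → 010100110000 = 1328
0x70C = 011100001100
→ ^ → 001000111100 = 572
3689 = 111001101001
→ ^ → 110001010101 = 3157
→ << 1 (mod 2^12) → 100010101010 = 2218
0x3BD = 001110111101
→ & → 000010101000 = 168

168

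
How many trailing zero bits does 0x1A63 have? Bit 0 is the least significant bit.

0x1A63 = 1101001100011
Trailing zeros: 0, so the lowest set bit is bit 0 (value 1).

0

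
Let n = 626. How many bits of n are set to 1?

626 = 1001110010
Count the 1s: 1 + 1 + 1 + 1 + 1 = 5

5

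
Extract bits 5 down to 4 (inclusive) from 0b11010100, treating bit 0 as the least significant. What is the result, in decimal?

v = 11010100
Shift right by 4: 1101
Mask low 2 bits: 01 = 1

1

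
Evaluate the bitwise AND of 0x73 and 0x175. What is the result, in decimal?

0x73 = 001110011
0x175 = 101110101
AND → 001110001 = 113

113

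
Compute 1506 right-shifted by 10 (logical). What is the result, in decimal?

1

1506 = 10111100010
shift right by 10 → 00000000001 = 1
(equivalently, floor(1506 / 1024))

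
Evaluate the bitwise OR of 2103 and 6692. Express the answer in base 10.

6711

2103 = 0100000110111
6692 = 1101000100100
 OR → 1101000110111 = 6711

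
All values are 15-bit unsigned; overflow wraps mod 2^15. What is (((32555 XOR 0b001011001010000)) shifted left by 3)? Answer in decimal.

32555 = 111111100101011
0b001011001010000 = 001011001010000
→ XOR → 110100101111011 = 27003
→ shifted left by 3 (mod 2^15) → 100101111011000 = 19416

19416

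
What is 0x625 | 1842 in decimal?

1847

0x625 = 11000100101
1842 = 11100110010
 OR → 11100110111 = 1847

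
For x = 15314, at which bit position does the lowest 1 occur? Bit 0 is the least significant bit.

15314 = 11101111010010
Trailing zeros: 1, so the lowest set bit is bit 1 (value 2).

1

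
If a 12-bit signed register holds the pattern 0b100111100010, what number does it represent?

pattern = 100111100010 (MSB is 1 ⇒ negative)
Invert: 011000011101, add 1 → 011000011110 = 1566, so the value is -1566.
(Equivalently: 2530 - 2^12 = 2530 - 4096 = -1566.)

-1566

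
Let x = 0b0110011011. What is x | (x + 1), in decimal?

x = 110011011 = 411
x + 1 = 110011100
OR    = 110011111 = 415
(x | (x + 1) sets the lowest cleared bit.)

415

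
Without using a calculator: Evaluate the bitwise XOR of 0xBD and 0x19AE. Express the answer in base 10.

6419

0xBD = 0000010111101
0x19AE = 1100110101110
XOR → 1100100010011 = 6419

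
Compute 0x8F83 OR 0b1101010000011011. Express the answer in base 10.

57243

0x8F83 = 1000111110000011
b = 1101010000011011
 OR → 1101111110011011 = 57243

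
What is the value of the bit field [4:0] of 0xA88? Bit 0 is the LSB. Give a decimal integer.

8

v = 101010001000
Shift right by 0: 101010001000
Mask low 5 bits: 01000 = 8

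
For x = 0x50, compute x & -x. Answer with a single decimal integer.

16

x = 1010000 = 80
-x (two's complement) = …0110000
AND   = 0010000 = 16
(x & -x isolates the lowest set bit of x.)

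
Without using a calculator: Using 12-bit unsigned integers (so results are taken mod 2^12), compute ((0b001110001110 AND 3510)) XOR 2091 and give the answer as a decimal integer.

0b001110001110 = 001110001110
3510 = 110110110110
→ AND → 000110000110 = 390
2091 = 100000101011
→ XOR → 100110101101 = 2477

2477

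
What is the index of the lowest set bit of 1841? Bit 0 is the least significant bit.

1841 = 11100110001
Trailing zeros: 0, so the lowest set bit is bit 0 (value 1).

0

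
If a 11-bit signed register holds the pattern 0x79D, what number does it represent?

-99

pattern = 11110011101 (MSB is 1 ⇒ negative)
Invert: 00001100010, add 1 → 00001100011 = 99, so the value is -99.
(Equivalently: 1949 - 2^11 = 1949 - 2048 = -99.)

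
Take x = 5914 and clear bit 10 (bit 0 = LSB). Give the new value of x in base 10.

4890

x = 01011100011010
bit 10 is currently 1; clear it via x & ~(1 << 10) = x & ~1024
→ 01001100011010 = 4890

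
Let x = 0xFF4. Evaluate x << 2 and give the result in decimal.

0xFF4 = 00111111110100
shift left by 2 → 11111111010000 = 16336
(equivalently, 4084 × 2^2 = 4084 × 4)

16336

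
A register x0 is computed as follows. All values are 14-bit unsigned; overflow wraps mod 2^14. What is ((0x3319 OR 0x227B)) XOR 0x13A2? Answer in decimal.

0x3319 = 11001100011001
0x227B = 10001001111011
→ OR → 11001101111011 = 13179
0x13A2 = 01001110100010
→ XOR → 10000011011001 = 8409

8409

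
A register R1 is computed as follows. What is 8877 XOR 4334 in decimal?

8877 = 10001010101101
4334 = 01000011101110
XOR → 11001001000011 = 12867

12867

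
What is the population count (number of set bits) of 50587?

9

50587 = 1100010110011011
Count the 1s: 1 + 1 + 1 + 1 + 1 + 1 + 1 + 1 + 1 = 9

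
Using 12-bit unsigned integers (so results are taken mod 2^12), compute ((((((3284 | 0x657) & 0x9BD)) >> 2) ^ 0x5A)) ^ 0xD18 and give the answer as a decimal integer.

3284 = 110011010100
0x657 = 011001010111
→ | → 111011010111 = 3799
0x9BD = 100110111101
→ & → 100010010101 = 2197
→ >> 2 → 001000100101 = 549
0x5A = 000001011010
→ ^ → 001001111111 = 639
0xD18 = 110100011000
→ ^ → 111101100111 = 3943

3943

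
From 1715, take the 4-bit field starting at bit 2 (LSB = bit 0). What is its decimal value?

v = 011010110011
Shift right by 2: 0110101100
Mask low 4 bits: 1100 = 12

12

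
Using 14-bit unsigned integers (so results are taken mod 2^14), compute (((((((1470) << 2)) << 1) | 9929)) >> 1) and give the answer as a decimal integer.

1470 = 00010110111110
→ << 2 (mod 2^14) → 01011011111000 = 5880
→ << 1 (mod 2^14) → 10110111110000 = 11760
9929 = 10011011001001
→ | → 10111111111001 = 12281
→ >> 1 → 01011111111100 = 6140

6140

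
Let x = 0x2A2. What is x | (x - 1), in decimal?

x = 1010100010 = 674
x - 1 = 1010100001
OR    = 1010100011 = 675
(x | (x - 1) sets all bits below the lowest set bit.)

675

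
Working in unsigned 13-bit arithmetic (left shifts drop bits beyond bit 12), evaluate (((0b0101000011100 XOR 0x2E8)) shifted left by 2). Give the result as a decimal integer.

0b0101000011100 = 0101000011100
0x2E8 = 0001011101000
→ XOR → 0100011110100 = 2292
→ shifted left by 2 (mod 2^13) → 0001111010000 = 976

976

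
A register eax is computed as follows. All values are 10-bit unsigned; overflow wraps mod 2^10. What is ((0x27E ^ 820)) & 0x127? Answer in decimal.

258

0x27E = 1001111110
820 = 1100110100
→ ^ → 0101001010 = 330
0x127 = 0100100111
→ & → 0100000010 = 258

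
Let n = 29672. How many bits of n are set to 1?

29672 = 111001111101000
Count the 1s: 1 + 1 + 1 + 1 + 1 + 1 + 1 + 1 + 1 = 9

9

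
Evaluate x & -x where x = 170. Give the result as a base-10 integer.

2

x = 10101010 = 170
-x (two's complement) = …01010110
AND   = 00000010 = 2
(x & -x isolates the lowest set bit of x.)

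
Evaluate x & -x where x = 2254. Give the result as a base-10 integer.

x = 100011001110 = 2254
-x (two's complement) = …011100110010
AND   = 000000000010 = 2
(x & -x isolates the lowest set bit of x.)

2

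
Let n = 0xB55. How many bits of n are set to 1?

0xB55 = 101101010101
Count the 1s: 1 + 1 + 1 + 1 + 1 + 1 + 1 = 7

7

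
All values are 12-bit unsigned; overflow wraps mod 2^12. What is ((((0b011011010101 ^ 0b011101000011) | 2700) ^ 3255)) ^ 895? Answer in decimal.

1110

0b011011010101 = 011011010101
0b011101000011 = 011101000011
→ ^ → 000110010110 = 406
2700 = 101010001100
→ | → 101110011110 = 2974
3255 = 110010110111
→ ^ → 011100101001 = 1833
895 = 001101111111
→ ^ → 010001010110 = 1110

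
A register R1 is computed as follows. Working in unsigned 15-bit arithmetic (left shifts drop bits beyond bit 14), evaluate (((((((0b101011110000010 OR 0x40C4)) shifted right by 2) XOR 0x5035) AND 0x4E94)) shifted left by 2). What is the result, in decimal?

4624

0b101011110000010 = 101011110000010
0x40C4 = 100000011000100
→ OR → 101011111000110 = 22470
→ shifted right by 2 → 001010111110001 = 5617
0x5035 = 101000000110101
→ XOR → 100010111000100 = 17860
0x4E94 = 100111010010100
→ AND → 100010010000100 = 17540
→ shifted left by 2 (mod 2^15) → 001001000010000 = 4624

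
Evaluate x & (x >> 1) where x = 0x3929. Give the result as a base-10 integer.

6144

x = 11100100101001 = 14633
x>>1 = 01110010010100
AND  = 01100000000000 = 6144
(x & (x >> 1) has a 1 wherever x has two consecutive 1 bits.)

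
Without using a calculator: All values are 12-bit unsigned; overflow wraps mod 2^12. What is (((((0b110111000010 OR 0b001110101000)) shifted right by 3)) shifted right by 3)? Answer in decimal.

0b110111000010 = 110111000010
0b001110101000 = 001110101000
→ OR → 111111101010 = 4074
→ shifted right by 3 → 000111111101 = 509
→ shifted right by 3 → 000000111111 = 63

63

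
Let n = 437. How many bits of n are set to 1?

6

437 = 110110101
Count the 1s: 1 + 1 + 1 + 1 + 1 + 1 = 6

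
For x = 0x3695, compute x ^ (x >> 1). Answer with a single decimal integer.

11743

x = 11011010010101 = 13973
x>>1 = 01101101001010
XOR  = 10110111011111 = 11743
(x ^ (x >> 1) gives the standard binary-reflected Gray code of x.)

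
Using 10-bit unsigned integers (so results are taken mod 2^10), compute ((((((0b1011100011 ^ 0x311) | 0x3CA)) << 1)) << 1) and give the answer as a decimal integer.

0b1011100011 = 1011100011
0x311 = 1100010001
→ ^ → 0111110010 = 498
0x3CA = 1111001010
→ | → 1111111010 = 1018
→ << 1 (mod 2^10) → 1111110100 = 1012
→ << 1 (mod 2^10) → 1111101000 = 1000

1000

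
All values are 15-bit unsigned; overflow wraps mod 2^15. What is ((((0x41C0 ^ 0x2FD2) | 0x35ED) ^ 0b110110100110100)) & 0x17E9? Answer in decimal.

0x41C0 = 100000111000000
0x2FD2 = 010111111010010
→ ^ → 110111000010010 = 28178
0x35ED = 011010111101101
→ | → 111111111111111 = 32767
0b110110100110100 = 110110100110100
→ ^ → 001001011001011 = 4811
0x17E9 = 001011111101001
→ & → 001001011001001 = 4809

4809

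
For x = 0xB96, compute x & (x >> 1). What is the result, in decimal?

386

x = 101110010110 = 2966
x>>1 = 010111001011
AND  = 000110000010 = 386
(x & (x >> 1) has a 1 wherever x has two consecutive 1 bits.)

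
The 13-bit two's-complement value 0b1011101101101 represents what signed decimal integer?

-2195

pattern = 1011101101101 (MSB is 1 ⇒ negative)
Invert: 0100010010010, add 1 → 0100010010011 = 2195, so the value is -2195.
(Equivalently: 5997 - 2^13 = 5997 - 8192 = -2195.)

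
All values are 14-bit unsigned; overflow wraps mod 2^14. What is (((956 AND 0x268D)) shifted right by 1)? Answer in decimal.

326

956 = 00001110111100
0x268D = 10011010001101
→ AND → 00001010001100 = 652
→ shifted right by 1 → 00000101000110 = 326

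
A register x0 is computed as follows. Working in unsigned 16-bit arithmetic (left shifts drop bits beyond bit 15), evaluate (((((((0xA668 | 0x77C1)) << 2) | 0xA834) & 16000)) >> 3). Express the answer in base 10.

0xA668 = 1010011001101000
0x77C1 = 0111011111000001
→ | → 1111011111101001 = 63465
→ << 2 (mod 2^16) → 1101111110100100 = 57252
0xA834 = 1010100000110100
→ | → 1111111110110100 = 65460
16000 = 0011111010000000
→ & → 0011111010000000 = 16000
→ >> 3 → 0000011111010000 = 2000

2000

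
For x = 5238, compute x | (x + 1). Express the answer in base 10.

5239

x = 1010001110110 = 5238
x + 1 = 1010001110111
OR    = 1010001110111 = 5239
(x | (x + 1) sets the lowest cleared bit.)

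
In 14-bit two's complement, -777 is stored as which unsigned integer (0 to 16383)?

15607

777 in 14 bits: 00001100001001
Invert: 11110011110110
Add 1:  11110011110111 = 15607
(Check: 2^14 - 777 = 16384 - 777 = 15607.)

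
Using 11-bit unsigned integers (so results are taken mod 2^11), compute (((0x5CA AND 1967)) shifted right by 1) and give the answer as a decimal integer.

709

0x5CA = 10111001010
1967 = 11110101111
→ AND → 10110001010 = 1418
→ shifted right by 1 → 01011000101 = 709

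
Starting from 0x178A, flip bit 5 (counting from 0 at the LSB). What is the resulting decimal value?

6058

x = 01011110001010
bit 5 is currently 0; toggle it via x ^ (1 << 5) = x ^ 32
→ 01011110101010 = 6058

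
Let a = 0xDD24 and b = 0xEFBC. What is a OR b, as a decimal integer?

0xDD24 = 1101110100100100
0xEFBC = 1110111110111100
 OR → 1111111110111100 = 65468

65468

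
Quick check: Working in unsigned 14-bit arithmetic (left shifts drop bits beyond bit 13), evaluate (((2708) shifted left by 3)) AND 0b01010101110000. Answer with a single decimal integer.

2708 = 00101010010100
→ shifted left by 3 (mod 2^14) → 01010010100000 = 5280
0b01010101110000 = 01010101110000
→ AND → 01010000100000 = 5152

5152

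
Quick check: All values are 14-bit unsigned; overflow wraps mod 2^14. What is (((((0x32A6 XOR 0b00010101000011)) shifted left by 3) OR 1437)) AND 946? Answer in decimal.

944

0x32A6 = 11001010100110
0b00010101000011 = 00010101000011
→ XOR → 11011111100101 = 14309
→ shifted left by 3 (mod 2^14) → 11111100101000 = 16168
1437 = 00010110011101
→ OR → 11111110111101 = 16317
946 = 00001110110010
→ AND → 00001110110000 = 944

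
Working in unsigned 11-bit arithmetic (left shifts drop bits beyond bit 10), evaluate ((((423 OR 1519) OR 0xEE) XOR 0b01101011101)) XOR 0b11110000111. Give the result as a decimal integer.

423 = 00110100111
1519 = 10111101111
→ OR → 10111101111 = 1519
0xEE = 00011101110
→ OR → 10111101111 = 1519
0b01101011101 = 01101011101
→ XOR → 11010110010 = 1714
0b11110000111 = 11110000111
→ XOR → 00100110101 = 309

309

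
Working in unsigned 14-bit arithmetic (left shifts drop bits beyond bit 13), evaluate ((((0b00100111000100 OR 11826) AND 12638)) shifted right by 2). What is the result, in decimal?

2133

0b00100111000100 = 00100111000100
11826 = 10111000110010
→ OR → 10111111110110 = 12278
12638 = 11000101011110
→ AND → 10000101010110 = 8534
→ shifted right by 2 → 00100001010101 = 2133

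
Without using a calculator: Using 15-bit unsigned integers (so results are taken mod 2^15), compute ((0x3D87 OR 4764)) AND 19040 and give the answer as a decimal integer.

0x3D87 = 011110110000111
4764 = 001001010011100
→ OR → 011111110011111 = 16287
19040 = 100101001100000
→ AND → 000101000000000 = 2560

2560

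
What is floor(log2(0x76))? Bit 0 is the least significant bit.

6

0x76 = 1110110
The topmost 1 is at position 6 (since 2^6 = 64 ≤ 118 < 128).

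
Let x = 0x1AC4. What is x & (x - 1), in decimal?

6848

x = 1101011000100 = 6852
x - 1 = 1101011000011
AND   = 1101011000000 = 6848
(x & (x - 1) clears the lowest set bit of x.)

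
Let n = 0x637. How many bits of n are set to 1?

7

0x637 = 11000110111
Count the 1s: 1 + 1 + 1 + 1 + 1 + 1 + 1 = 7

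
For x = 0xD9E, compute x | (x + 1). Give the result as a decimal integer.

x = 110110011110 = 3486
x + 1 = 110110011111
OR    = 110110011111 = 3487
(x | (x + 1) sets the lowest cleared bit.)

3487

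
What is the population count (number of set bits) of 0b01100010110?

n = 1100010110
Count the 1s: 1 + 1 + 1 + 1 + 1 = 5

5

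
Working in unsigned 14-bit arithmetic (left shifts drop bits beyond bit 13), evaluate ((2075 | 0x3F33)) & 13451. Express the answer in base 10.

13323

2075 = 00100000011011
0x3F33 = 11111100110011
→ | → 11111100111011 = 16187
13451 = 11010010001011
→ & → 11010000001011 = 13323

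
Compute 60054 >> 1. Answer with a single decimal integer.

60054 = 1110101010010110
shift right by 1 → 0111010101001011 = 30027
(equivalently, floor(60054 / 2))

30027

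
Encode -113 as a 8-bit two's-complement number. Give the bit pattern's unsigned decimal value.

113 in 8 bits: 01110001
Invert: 10001110
Add 1:  10001111 = 143
(Check: 2^8 - 113 = 256 - 113 = 143.)

143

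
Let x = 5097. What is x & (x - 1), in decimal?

x = 1001111101001 = 5097
x - 1 = 1001111101000
AND   = 1001111101000 = 5096
(x & (x - 1) clears the lowest set bit of x.)

5096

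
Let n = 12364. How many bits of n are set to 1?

12364 = 11000001001100
Count the 1s: 1 + 1 + 1 + 1 + 1 = 5

5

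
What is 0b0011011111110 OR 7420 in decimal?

a = 0011011111110
7420 = 1110011111100
 OR → 1111011111110 = 7934

7934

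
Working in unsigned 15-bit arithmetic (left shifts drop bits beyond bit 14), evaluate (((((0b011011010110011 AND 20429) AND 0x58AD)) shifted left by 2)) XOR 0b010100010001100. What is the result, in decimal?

10888

0b011011010110011 = 011011010110011
20429 = 100111111001101
→ AND → 000011010000001 = 1665
0x58AD = 101100010101101
→ AND → 000000010000001 = 129
→ shifted left by 2 (mod 2^15) → 000001000000100 = 516
0b010100010001100 = 010100010001100
→ XOR → 010101010001000 = 10888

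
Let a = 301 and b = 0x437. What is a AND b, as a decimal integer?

37

301 = 00100101101
0x437 = 10000110111
AND → 00000100101 = 37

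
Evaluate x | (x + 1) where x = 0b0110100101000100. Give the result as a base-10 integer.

x = 110100101000100 = 26948
x + 1 = 110100101000101
OR    = 110100101000101 = 26949
(x | (x + 1) sets the lowest cleared bit.)

26949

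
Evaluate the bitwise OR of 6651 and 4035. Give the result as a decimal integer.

6651 = 1100111111011
4035 = 0111111000011
 OR → 1111111111011 = 8187

8187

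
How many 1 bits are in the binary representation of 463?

7

463 = 111001111
Count the 1s: 1 + 1 + 1 + 1 + 1 + 1 + 1 = 7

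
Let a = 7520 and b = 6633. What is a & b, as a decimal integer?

7520 = 1110101100000
6633 = 1100111101001
AND → 1100101100000 = 6496

6496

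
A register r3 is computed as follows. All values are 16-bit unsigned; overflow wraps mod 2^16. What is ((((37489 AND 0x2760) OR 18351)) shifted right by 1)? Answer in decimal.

37489 = 1001001001110001
0x2760 = 0010011101100000
→ AND → 0000001001100000 = 608
18351 = 0100011110101111
→ OR → 0100011111101111 = 18415
→ shifted right by 1 → 0010001111110111 = 9207

9207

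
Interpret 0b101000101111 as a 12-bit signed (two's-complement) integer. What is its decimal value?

pattern = 101000101111 (MSB is 1 ⇒ negative)
Invert: 010111010000, add 1 → 010111010001 = 1489, so the value is -1489.
(Equivalently: 2607 - 2^12 = 2607 - 4096 = -1489.)

-1489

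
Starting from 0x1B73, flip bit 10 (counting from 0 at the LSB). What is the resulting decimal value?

x = 1101101110011
bit 10 is currently 0; toggle it via x ^ (1 << 10) = x ^ 1024
→ 1111101110011 = 8051

8051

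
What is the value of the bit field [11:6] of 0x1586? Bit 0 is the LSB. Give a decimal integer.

v = 01010110000110
Shift right by 6: 01010110
Mask low 6 bits: 010110 = 22

22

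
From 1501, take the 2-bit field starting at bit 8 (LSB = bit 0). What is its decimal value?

1

v = 0010111011101
Shift right by 8: 00101
Mask low 2 bits: 01 = 1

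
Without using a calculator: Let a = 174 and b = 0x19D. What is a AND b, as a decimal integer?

140

174 = 010101110
0x19D = 110011101
AND → 010001100 = 140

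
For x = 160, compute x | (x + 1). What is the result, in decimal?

x = 10100000 = 160
x + 1 = 10100001
OR    = 10100001 = 161
(x | (x + 1) sets the lowest cleared bit.)

161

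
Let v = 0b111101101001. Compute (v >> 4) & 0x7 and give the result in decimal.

v = 111101101001
Shift right by 4: 11110110
Mask low 3 bits: 110 = 6

6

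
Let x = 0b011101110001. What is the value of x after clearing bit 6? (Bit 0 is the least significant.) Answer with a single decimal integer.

1841

x = 011101110001
bit 6 is currently 1; clear it via x & ~(1 << 6) = x & ~64
→ 011100110001 = 1841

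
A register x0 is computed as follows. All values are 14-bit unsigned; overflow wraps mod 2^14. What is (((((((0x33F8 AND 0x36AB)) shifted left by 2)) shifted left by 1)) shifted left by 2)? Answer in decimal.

0x33F8 = 11001111111000
0x36AB = 11011010101011
→ AND → 11001010101000 = 12968
→ shifted left by 2 (mod 2^14) → 00101010100000 = 2720
→ shifted left by 1 (mod 2^14) → 01010101000000 = 5440
→ shifted left by 2 (mod 2^14) → 01010100000000 = 5376

5376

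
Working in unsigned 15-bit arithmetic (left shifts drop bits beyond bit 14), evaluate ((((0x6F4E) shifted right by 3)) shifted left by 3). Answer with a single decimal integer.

28488

0x6F4E = 110111101001110
→ shifted right by 3 → 000110111101001 = 3561
→ shifted left by 3 (mod 2^15) → 110111101001000 = 28488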